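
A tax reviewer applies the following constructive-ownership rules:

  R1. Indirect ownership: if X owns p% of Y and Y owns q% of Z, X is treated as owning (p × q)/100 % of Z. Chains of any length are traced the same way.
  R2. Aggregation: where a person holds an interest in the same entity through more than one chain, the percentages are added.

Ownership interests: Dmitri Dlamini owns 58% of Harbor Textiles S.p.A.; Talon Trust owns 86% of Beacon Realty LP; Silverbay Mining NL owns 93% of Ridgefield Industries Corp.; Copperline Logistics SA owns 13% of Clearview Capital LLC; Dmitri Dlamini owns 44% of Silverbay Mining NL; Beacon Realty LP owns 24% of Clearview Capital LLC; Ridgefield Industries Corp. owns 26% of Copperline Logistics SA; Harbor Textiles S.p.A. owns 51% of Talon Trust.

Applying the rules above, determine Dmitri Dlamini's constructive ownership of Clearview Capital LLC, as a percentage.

Chain via Harbor Textiles S.p.A. → Talon Trust → Beacon Realty LP (R1): 58% × 51% × 86% × 24% = 6.105312% of Clearview Capital LLC.
Chain via Silverbay Mining NL → Ridgefield Industries Corp. → Copperline Logistics SA (R1): 44% × 93% × 26% × 13% = 1.383096% of Clearview Capital LLC.
Aggregating (R2): 6.105312% + 1.383096% = 7.488408%.

7.488408%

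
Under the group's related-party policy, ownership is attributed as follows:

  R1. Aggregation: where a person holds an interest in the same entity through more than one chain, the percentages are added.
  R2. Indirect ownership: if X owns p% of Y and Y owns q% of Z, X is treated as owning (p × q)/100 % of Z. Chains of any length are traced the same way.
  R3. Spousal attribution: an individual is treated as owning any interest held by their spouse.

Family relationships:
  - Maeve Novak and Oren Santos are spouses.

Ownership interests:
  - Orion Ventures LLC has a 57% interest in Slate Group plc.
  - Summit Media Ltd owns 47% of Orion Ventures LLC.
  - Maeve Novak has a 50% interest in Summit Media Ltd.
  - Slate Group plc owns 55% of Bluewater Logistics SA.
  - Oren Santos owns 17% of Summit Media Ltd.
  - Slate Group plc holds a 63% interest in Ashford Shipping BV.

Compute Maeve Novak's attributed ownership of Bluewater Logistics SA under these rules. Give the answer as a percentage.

By spousal attribution (R3), Maeve Novak is treated as also owning Oren Santos's interest in Summit Media Ltd, giving 50% + 17% = 67%.
Chain via Summit Media Ltd → Orion Ventures LLC → Slate Group plc (R2): 67% × 47% × 57% × 55% = 9.872115% of Bluewater Logistics SA.

9.872115%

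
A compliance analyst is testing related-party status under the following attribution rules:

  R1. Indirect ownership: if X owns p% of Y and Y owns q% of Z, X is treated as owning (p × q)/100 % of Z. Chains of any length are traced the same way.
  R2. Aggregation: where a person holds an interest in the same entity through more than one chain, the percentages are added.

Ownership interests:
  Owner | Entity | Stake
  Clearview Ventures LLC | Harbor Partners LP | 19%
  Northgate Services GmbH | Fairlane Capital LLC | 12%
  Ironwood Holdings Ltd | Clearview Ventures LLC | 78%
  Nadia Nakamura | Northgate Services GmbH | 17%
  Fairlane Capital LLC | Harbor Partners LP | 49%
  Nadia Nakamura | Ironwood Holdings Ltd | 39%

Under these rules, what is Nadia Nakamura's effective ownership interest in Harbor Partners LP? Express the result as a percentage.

Chain via Northgate Services GmbH → Fairlane Capital LLC (R1): 17% × 12% × 49% = 0.9996% of Harbor Partners LP.
Chain via Ironwood Holdings Ltd → Clearview Ventures LLC (R1): 39% × 78% × 19% = 5.7798% of Harbor Partners LP.
Aggregating (R2): 0.9996% + 5.7798% = 6.7794%.

6.7794%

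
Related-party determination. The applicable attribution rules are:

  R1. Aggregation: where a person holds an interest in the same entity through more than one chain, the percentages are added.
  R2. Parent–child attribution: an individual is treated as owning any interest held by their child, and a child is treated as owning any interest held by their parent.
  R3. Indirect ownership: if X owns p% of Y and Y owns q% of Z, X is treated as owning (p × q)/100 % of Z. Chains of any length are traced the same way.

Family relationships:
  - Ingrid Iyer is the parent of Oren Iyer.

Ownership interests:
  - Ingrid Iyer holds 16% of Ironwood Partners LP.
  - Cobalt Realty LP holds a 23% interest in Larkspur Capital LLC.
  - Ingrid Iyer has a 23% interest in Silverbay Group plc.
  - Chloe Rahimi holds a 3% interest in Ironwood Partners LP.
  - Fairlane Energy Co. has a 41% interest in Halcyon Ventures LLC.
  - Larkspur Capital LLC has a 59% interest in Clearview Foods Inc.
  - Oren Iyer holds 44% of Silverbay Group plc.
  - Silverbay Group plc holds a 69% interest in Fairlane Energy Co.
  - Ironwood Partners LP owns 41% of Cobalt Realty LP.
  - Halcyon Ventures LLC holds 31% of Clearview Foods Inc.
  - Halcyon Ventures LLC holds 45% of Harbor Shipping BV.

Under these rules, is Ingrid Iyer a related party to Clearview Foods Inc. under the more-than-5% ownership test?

Yes

By parent–child attribution (R2), Ingrid Iyer is treated as also owning Oren Iyer's interest in Silverbay Group plc, giving 23% + 44% = 67%.
Chain via Ironwood Partners LP → Cobalt Realty LP → Larkspur Capital LLC (R3): 16% × 41% × 23% × 59% = 0.890192% of Clearview Foods Inc.
Chain via Silverbay Group plc → Fairlane Energy Co. → Halcyon Ventures LLC (R3): 67% × 69% × 41% × 31% = 5.875833% of Clearview Foods Inc.
Aggregating (R1): 0.890192% + 5.875833% = 6.766025%.
6.766025% exceeds the 5% threshold, so Ingrid is a related party to Clearview Foods Inc.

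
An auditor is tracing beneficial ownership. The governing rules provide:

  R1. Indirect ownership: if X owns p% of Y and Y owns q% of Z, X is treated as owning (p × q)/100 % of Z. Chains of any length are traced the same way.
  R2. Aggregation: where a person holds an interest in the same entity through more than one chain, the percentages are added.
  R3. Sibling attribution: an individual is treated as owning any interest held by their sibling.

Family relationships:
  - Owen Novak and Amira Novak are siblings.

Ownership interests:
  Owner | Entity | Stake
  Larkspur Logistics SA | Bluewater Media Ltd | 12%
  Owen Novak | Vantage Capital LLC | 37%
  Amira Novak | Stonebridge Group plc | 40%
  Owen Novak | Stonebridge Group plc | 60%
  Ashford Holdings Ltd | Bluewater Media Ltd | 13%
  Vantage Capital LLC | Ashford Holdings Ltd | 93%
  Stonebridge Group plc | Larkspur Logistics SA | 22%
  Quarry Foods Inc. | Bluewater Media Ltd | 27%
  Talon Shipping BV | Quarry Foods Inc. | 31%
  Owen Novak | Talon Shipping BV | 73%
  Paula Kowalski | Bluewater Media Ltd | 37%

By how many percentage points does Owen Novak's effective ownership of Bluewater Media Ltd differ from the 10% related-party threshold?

3.2234

By sibling attribution (R3), Owen Novak is treated as also owning Amira Novak's interest in Stonebridge Group plc, giving 60% + 40% = 100%.
Chain via Vantage Capital LLC → Ashford Holdings Ltd (R1): 37% × 93% × 13% = 4.4733% of Bluewater Media Ltd.
Chain via Stonebridge Group plc → Larkspur Logistics SA (R1): 100% × 22% × 12% = 2.64% of Bluewater Media Ltd.
Chain via Talon Shipping BV → Quarry Foods Inc. (R1): 73% × 31% × 27% = 6.1101% of Bluewater Media Ltd.
Aggregating (R2): 4.4733% + 2.64% + 6.1101% = 13.2234%.
13.2234% exceeds the 10% threshold by 3.2234 percentage points.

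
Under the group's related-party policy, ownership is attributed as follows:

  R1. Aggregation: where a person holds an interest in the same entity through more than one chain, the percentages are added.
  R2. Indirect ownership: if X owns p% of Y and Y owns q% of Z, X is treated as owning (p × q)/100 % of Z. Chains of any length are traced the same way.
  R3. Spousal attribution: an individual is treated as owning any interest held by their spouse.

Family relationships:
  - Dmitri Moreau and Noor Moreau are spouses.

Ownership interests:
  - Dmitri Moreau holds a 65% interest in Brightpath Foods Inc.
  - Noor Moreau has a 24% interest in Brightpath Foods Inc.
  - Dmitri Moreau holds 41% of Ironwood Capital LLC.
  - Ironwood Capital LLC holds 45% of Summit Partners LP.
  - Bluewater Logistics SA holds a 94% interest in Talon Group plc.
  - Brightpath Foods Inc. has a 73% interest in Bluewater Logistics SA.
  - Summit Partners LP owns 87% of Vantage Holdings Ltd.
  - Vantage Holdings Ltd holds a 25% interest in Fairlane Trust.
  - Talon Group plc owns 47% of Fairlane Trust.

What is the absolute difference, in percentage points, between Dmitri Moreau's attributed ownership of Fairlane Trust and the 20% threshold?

By spousal attribution (R3), Dmitri Moreau is treated as also owning Noor Moreau's interest in Brightpath Foods Inc, giving 65% + 24% = 89%.
Chain via Ironwood Capital LLC → Summit Partners LP → Vantage Holdings Ltd (R2): 41% × 45% × 87% × 25% = 4.012875% of Fairlane Trust.
Chain via Brightpath Foods Inc. → Bluewater Logistics SA → Talon Group plc (R2): 89% × 73% × 94% × 47% = 28.703746% of Fairlane Trust.
Aggregating (R1): 4.012875% + 28.703746% = 32.716621%.
32.716621% exceeds the 20% threshold by 12.716621 percentage points.

12.716621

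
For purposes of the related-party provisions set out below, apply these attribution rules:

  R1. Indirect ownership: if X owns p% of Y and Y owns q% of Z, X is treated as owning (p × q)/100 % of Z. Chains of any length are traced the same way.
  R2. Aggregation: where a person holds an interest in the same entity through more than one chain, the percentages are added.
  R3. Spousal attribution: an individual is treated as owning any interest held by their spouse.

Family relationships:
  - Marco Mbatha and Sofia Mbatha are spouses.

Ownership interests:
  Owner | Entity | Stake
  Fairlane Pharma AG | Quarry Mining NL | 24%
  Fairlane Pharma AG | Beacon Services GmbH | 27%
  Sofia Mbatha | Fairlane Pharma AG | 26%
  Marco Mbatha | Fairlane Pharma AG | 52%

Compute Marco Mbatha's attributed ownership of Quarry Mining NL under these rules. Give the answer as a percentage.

By spousal attribution (R3), Marco Mbatha is treated as also owning Sofia Mbatha's interest in Fairlane Pharma AG, giving 52% + 26% = 78%.
Chain via Fairlane Pharma AG (R1): 78% × 24% = 18.72% of Quarry Mining NL.

18.72%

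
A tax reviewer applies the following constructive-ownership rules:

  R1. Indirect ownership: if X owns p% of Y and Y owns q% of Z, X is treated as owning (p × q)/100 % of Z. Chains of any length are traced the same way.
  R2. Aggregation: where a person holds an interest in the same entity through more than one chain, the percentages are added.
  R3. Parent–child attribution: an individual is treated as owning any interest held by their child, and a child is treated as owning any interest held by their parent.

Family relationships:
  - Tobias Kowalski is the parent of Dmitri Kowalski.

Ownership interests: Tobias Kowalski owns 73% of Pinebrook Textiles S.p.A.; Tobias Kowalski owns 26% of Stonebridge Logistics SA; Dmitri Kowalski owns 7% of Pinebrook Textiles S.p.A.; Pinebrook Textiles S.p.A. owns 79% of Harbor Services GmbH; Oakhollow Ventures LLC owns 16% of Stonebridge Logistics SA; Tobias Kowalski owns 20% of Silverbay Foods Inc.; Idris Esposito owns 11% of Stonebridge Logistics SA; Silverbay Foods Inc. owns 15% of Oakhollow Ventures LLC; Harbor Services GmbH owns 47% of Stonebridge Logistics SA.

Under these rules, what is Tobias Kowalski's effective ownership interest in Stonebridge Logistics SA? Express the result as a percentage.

By parent–child attribution (R3), Tobias Kowalski is treated as also owning Dmitri Kowalski's interest in Pinebrook Textiles S.p.A, giving 73% + 7% = 80%.
Chain via Silverbay Foods Inc. → Oakhollow Ventures LLC (R1): 20% × 15% × 16% = 0.48% of Stonebridge Logistics SA.
Chain via Pinebrook Textiles S.p.A. → Harbor Services GmbH (R1): 80% × 79% × 47% = 29.704% of Stonebridge Logistics SA.
Direct interest in Stonebridge Logistics SA: 26%.
Aggregating (R2): 0.48% + 29.704% + 26% = 56.184%.

56.184%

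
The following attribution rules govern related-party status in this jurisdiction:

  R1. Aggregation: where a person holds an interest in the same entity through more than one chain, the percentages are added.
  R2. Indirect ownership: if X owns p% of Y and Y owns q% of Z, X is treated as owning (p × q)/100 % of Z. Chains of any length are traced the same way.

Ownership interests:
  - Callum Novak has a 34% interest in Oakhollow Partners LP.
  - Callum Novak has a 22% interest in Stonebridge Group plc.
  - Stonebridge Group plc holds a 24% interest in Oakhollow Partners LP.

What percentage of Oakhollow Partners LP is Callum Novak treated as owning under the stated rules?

39.28%

Chain via Stonebridge Group plc (R2): 22% × 24% = 5.28% of Oakhollow Partners LP.
Direct interest in Oakhollow Partners LP: 34%.
Aggregating (R1): 5.28% + 34% = 39.28%.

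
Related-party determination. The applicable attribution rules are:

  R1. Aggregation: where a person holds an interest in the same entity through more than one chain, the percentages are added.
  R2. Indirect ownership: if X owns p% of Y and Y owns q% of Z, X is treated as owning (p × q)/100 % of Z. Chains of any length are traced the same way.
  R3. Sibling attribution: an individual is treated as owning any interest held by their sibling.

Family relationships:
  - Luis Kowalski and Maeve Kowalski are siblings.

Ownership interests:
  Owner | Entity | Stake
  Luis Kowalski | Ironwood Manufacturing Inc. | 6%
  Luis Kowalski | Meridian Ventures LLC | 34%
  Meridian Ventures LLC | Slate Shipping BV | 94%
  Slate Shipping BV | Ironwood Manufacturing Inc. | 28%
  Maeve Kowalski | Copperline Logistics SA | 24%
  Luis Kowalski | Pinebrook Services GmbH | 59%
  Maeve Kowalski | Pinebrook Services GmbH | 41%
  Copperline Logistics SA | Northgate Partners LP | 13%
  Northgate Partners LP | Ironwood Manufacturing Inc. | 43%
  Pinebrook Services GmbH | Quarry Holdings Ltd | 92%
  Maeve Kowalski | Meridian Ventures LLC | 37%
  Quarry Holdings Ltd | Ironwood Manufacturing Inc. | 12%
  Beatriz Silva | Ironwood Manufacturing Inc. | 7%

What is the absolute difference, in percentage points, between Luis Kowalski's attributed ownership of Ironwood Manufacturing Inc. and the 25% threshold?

By sibling attribution (R3), Luis Kowalski is treated as also owning Maeve Kowalski's interest in Pinebrook Services GmbH, giving 59% + 41% = 100%.
By sibling attribution (R3), Luis Kowalski is treated as also owning Maeve Kowalski's interest in Meridian Ventures LLC, giving 34% + 37% = 71%.
By sibling attribution (R3), Luis Kowalski is treated as owning Maeve Kowalski's 24% interest in Copperline Logistics SA.
Chain via Pinebrook Services GmbH → Quarry Holdings Ltd (R2): 100% × 92% × 12% = 11.04% of Ironwood Manufacturing Inc.
Chain via Meridian Ventures LLC → Slate Shipping BV (R2): 71% × 94% × 28% = 18.6872% of Ironwood Manufacturing Inc.
Direct interest in Ironwood Manufacturing Inc: 6%.
Chain via Copperline Logistics SA → Northgate Partners LP (R2): 24% × 13% × 43% = 1.3416% of Ironwood Manufacturing Inc.
Aggregating (R1): 11.04% + 18.6872% + 6% + 1.3416% = 37.0688%.
37.0688% exceeds the 25% threshold by 12.0688 percentage points.

12.0688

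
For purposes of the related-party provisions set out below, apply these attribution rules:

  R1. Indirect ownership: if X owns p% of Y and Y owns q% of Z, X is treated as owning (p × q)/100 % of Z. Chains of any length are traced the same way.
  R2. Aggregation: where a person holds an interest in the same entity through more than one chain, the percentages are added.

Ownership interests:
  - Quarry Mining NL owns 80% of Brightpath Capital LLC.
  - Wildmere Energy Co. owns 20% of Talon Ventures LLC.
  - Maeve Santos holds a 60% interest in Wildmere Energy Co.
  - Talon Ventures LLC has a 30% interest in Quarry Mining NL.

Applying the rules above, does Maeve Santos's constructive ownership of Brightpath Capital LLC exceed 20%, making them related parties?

Chain via Wildmere Energy Co. → Talon Ventures LLC → Quarry Mining NL (R1): 60% × 20% × 30% × 80% = 2.88% of Brightpath Capital LLC.
2.88% does not exceed the 20% threshold, so Maeve is not a related party to Brightpath Capital LLC.

No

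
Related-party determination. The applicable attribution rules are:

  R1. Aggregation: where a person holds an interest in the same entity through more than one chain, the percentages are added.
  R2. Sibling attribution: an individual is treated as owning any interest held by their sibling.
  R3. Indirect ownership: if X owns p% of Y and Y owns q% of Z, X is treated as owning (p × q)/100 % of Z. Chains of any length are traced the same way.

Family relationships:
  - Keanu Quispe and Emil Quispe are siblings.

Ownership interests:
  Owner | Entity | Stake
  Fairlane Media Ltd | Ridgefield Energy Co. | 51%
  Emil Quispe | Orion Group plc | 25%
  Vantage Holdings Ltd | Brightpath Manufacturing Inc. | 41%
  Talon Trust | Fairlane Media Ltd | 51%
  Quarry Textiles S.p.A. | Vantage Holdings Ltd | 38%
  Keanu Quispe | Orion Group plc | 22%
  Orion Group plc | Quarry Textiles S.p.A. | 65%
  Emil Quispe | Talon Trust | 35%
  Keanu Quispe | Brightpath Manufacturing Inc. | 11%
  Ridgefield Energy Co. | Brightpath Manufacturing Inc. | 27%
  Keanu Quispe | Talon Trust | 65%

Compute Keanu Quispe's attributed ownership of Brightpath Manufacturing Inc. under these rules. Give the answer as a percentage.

By sibling attribution (R2), Keanu Quispe is treated as also owning Emil Quispe's interest in Talon Trust, giving 65% + 35% = 100%.
By sibling attribution (R2), Keanu Quispe is treated as also owning Emil Quispe's interest in Orion Group plc, giving 22% + 25% = 47%.
Chain via Talon Trust → Fairlane Media Ltd → Ridgefield Energy Co. (R3): 100% × 51% × 51% × 27% = 7.0227% of Brightpath Manufacturing Inc.
Chain via Orion Group plc → Quarry Textiles S.p.A. → Vantage Holdings Ltd (R3): 47% × 65% × 38% × 41% = 4.75969% of Brightpath Manufacturing Inc.
Direct interest in Brightpath Manufacturing Inc: 11%.
Aggregating (R1): 7.0227% + 4.75969% + 11% = 22.78239%.

22.78239%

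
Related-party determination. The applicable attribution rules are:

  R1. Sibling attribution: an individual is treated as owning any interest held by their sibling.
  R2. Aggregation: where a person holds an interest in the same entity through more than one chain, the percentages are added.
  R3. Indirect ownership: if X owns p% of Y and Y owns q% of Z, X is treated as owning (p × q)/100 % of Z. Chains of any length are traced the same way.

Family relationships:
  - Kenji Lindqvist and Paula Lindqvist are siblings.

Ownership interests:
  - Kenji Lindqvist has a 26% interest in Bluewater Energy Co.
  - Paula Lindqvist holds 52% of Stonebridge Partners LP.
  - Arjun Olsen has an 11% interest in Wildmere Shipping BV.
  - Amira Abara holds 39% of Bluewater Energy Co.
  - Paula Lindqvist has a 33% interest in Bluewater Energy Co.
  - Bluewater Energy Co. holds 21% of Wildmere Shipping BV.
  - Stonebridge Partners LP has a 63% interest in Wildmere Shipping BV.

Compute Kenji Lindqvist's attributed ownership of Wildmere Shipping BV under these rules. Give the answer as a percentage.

45.15%

By sibling attribution (R1), Kenji Lindqvist is treated as also owning Paula Lindqvist's interest in Bluewater Energy Co, giving 26% + 33% = 59%.
By sibling attribution (R1), Kenji Lindqvist is treated as owning Paula Lindqvist's 52% interest in Stonebridge Partners LP.
Chain via Bluewater Energy Co. (R3): 59% × 21% = 12.39% of Wildmere Shipping BV.
Chain via Stonebridge Partners LP (R3): 52% × 63% = 32.76% of Wildmere Shipping BV.
Aggregating (R2): 12.39% + 32.76% = 45.15%.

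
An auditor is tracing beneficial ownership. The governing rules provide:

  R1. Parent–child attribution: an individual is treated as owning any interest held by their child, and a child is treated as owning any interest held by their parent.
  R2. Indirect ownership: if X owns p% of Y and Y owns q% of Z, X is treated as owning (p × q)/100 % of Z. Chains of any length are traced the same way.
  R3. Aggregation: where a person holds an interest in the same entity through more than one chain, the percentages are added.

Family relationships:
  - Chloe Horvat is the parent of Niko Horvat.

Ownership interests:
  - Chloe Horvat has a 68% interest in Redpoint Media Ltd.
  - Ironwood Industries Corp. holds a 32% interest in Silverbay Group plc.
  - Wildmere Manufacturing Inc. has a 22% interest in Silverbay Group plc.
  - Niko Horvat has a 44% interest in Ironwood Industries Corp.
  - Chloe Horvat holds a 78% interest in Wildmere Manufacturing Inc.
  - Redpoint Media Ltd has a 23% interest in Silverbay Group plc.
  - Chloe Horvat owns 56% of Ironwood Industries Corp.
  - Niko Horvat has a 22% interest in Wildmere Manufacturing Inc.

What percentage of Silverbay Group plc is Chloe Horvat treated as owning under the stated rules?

By parent–child attribution (R1), Chloe Horvat is treated as also owning Niko Horvat's interest in Wildmere Manufacturing Inc, giving 78% + 22% = 100%.
By parent–child attribution (R1), Chloe Horvat is treated as also owning Niko Horvat's interest in Ironwood Industries Corp, giving 56% + 44% = 100%.
Chain via Redpoint Media Ltd (R2): 68% × 23% = 15.64% of Silverbay Group plc.
Chain via Wildmere Manufacturing Inc. (R2): 100% × 22% = 22% of Silverbay Group plc.
Chain via Ironwood Industries Corp. (R2): 100% × 32% = 32% of Silverbay Group plc.
Aggregating (R3): 15.64% + 22% + 32% = 69.64%.

69.64%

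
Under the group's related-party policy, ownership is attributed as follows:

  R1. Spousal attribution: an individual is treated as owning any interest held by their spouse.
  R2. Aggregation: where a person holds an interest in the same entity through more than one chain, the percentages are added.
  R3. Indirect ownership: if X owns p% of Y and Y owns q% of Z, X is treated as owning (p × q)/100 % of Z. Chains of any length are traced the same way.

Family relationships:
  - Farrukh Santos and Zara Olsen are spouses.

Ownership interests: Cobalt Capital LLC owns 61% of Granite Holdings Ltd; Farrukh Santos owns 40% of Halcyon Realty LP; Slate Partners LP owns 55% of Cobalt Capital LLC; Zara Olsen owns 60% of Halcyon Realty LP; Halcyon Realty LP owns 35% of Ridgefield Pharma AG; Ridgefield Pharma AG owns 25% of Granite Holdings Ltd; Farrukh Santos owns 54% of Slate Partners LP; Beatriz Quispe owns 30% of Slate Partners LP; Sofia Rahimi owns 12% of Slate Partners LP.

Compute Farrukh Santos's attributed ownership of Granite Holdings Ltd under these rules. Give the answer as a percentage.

By spousal attribution (R1), Farrukh Santos is treated as also owning Zara Olsen's interest in Halcyon Realty LP, giving 40% + 60% = 100%.
Chain via Halcyon Realty LP → Ridgefield Pharma AG (R3): 100% × 35% × 25% = 8.75% of Granite Holdings Ltd.
Chain via Slate Partners LP → Cobalt Capital LLC (R3): 54% × 55% × 61% = 18.117% of Granite Holdings Ltd.
Aggregating (R2): 8.75% + 18.117% = 26.867%.

26.867%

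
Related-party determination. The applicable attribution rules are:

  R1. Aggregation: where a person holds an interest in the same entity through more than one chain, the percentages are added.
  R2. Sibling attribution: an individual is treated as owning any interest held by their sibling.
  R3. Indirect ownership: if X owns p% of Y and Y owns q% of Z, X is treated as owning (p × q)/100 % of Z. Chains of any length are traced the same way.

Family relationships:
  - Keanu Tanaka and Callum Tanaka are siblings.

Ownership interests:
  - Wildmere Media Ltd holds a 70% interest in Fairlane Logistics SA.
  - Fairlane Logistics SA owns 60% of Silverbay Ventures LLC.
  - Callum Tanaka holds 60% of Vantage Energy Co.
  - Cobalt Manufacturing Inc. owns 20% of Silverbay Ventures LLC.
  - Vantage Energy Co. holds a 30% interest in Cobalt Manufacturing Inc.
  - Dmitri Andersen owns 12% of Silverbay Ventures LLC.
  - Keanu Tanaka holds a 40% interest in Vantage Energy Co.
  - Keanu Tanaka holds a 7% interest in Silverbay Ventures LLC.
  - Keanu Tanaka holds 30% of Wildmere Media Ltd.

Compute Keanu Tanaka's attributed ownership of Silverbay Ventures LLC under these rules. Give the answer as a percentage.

By sibling attribution (R2), Keanu Tanaka is treated as also owning Callum Tanaka's interest in Vantage Energy Co, giving 40% + 60% = 100%.
Chain via Vantage Energy Co. → Cobalt Manufacturing Inc. (R3): 100% × 30% × 20% = 6% of Silverbay Ventures LLC.
Chain via Wildmere Media Ltd → Fairlane Logistics SA (R3): 30% × 70% × 60% = 12.6% of Silverbay Ventures LLC.
Direct interest in Silverbay Ventures LLC: 7%.
Aggregating (R1): 6% + 12.6% + 7% = 25.6%.

25.6%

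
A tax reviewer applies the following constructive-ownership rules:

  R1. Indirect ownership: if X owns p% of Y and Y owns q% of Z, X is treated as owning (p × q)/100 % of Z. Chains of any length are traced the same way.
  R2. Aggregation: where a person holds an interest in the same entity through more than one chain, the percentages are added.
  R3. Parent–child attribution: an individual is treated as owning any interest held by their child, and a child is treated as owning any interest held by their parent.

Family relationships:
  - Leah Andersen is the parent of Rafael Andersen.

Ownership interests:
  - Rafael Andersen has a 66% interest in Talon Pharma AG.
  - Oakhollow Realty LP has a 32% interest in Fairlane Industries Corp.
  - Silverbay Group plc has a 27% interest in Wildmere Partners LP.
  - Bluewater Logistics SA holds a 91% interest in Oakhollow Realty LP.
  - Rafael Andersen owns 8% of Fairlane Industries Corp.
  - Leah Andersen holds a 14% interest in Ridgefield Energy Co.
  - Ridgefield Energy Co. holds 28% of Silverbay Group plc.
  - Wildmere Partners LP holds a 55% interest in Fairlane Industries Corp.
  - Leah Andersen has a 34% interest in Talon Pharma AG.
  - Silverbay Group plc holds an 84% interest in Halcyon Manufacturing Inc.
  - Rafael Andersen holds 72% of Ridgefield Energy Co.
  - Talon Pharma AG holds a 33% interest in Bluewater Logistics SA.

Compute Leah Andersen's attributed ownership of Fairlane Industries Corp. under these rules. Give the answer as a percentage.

21.18548%

By parent–child attribution (R3), Leah Andersen is treated as also owning Rafael Andersen's interest in Ridgefield Energy Co, giving 14% + 72% = 86%.
By parent–child attribution (R3), Leah Andersen is treated as also owning Rafael Andersen's interest in Talon Pharma AG, giving 34% + 66% = 100%.
By parent–child attribution (R3), Leah Andersen is treated as owning Rafael Andersen's 8% interest in Fairlane Industries Corp.
Chain via Ridgefield Energy Co. → Silverbay Group plc → Wildmere Partners LP (R1): 86% × 28% × 27% × 55% = 3.57588% of Fairlane Industries Corp.
Chain via Talon Pharma AG → Bluewater Logistics SA → Oakhollow Realty LP (R1): 100% × 33% × 91% × 32% = 9.6096% of Fairlane Industries Corp.
Direct interest in Fairlane Industries Corp: 8%.
Aggregating (R2): 3.57588% + 9.6096% + 8% = 21.18548%.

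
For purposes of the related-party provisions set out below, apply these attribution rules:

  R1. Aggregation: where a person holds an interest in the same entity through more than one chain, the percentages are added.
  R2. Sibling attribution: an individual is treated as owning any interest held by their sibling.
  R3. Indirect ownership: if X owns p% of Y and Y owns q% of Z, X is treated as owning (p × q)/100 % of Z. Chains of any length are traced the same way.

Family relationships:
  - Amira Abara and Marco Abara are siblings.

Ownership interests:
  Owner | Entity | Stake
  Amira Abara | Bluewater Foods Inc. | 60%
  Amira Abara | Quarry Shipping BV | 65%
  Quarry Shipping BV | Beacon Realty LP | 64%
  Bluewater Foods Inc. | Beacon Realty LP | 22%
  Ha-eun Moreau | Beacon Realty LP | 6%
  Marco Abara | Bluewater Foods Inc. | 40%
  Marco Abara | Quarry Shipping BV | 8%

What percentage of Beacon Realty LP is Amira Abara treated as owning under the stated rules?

68.72%

By sibling attribution (R2), Amira Abara is treated as also owning Marco Abara's interest in Bluewater Foods Inc, giving 60% + 40% = 100%.
By sibling attribution (R2), Amira Abara is treated as also owning Marco Abara's interest in Quarry Shipping BV, giving 65% + 8% = 73%.
Chain via Bluewater Foods Inc. (R3): 100% × 22% = 22% of Beacon Realty LP.
Chain via Quarry Shipping BV (R3): 73% × 64% = 46.72% of Beacon Realty LP.
Aggregating (R1): 22% + 46.72% = 68.72%.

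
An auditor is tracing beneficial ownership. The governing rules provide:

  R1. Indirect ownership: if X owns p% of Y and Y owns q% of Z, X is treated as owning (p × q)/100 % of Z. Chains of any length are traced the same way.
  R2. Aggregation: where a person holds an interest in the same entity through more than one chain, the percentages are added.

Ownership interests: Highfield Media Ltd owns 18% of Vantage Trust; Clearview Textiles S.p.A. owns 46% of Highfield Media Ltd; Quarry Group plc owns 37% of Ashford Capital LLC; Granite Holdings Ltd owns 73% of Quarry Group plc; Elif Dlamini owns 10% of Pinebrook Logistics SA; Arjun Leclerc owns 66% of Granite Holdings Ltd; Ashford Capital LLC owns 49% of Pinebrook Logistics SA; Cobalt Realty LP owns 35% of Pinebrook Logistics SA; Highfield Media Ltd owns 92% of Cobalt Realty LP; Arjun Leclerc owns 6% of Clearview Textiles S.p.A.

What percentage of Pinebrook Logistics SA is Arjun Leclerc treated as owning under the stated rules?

Chain via Granite Holdings Ltd → Quarry Group plc → Ashford Capital LLC (R1): 66% × 73% × 37% × 49% = 8.735034% of Pinebrook Logistics SA.
Chain via Clearview Textiles S.p.A. → Highfield Media Ltd → Cobalt Realty LP (R1): 6% × 46% × 92% × 35% = 0.88872% of Pinebrook Logistics SA.
Aggregating (R2): 8.735034% + 0.88872% = 9.623754%.

9.623754%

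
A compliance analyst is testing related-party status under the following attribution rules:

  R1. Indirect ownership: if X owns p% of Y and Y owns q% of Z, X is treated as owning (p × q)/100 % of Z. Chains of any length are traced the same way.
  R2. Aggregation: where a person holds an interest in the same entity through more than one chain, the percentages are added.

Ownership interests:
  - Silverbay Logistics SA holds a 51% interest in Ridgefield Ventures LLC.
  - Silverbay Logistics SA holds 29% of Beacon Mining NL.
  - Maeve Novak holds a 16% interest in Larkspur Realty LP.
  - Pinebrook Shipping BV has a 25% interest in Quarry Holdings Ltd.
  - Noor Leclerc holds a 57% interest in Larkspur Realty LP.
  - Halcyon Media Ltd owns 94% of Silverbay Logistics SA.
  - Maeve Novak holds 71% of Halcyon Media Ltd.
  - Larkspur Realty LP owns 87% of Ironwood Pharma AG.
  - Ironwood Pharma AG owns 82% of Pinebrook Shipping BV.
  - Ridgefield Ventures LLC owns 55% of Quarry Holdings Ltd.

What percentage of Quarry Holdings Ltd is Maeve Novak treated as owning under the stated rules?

Chain via Halcyon Media Ltd → Silverbay Logistics SA → Ridgefield Ventures LLC (R1): 71% × 94% × 51% × 55% = 18.72057% of Quarry Holdings Ltd.
Chain via Larkspur Realty LP → Ironwood Pharma AG → Pinebrook Shipping BV (R1): 16% × 87% × 82% × 25% = 2.8536% of Quarry Holdings Ltd.
Aggregating (R2): 18.72057% + 2.8536% = 21.57417%.

21.57417%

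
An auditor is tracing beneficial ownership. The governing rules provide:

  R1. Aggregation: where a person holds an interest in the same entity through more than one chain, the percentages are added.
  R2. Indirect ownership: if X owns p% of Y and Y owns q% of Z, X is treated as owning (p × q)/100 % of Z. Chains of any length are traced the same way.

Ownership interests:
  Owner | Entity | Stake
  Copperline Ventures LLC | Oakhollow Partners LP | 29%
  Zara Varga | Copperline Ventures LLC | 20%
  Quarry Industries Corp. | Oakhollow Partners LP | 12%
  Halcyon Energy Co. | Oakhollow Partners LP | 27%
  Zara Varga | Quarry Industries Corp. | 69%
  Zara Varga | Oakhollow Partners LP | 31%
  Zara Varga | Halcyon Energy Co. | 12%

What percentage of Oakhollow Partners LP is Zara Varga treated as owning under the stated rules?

48.32%

Chain via Quarry Industries Corp. (R2): 69% × 12% = 8.28% of Oakhollow Partners LP.
Chain via Halcyon Energy Co. (R2): 12% × 27% = 3.24% of Oakhollow Partners LP.
Chain via Copperline Ventures LLC (R2): 20% × 29% = 5.8% of Oakhollow Partners LP.
Direct interest in Oakhollow Partners LP: 31%.
Aggregating (R1): 8.28% + 3.24% + 5.8% + 31% = 48.32%.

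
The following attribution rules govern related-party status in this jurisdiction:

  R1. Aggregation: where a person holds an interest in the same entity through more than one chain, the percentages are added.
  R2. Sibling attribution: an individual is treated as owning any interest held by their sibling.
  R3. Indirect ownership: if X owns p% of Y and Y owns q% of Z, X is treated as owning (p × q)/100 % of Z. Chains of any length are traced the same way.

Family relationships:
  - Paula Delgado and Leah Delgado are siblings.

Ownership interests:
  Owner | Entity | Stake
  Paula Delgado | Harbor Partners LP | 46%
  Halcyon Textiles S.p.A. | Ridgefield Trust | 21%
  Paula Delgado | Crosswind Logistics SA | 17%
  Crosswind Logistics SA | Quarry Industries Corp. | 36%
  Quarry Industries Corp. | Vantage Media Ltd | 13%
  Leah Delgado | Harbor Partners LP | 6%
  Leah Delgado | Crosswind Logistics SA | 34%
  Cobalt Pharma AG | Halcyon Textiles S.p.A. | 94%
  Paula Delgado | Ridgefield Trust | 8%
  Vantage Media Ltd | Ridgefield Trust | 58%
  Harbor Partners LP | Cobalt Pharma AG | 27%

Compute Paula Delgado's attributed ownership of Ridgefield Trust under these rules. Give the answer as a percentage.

12.15584%

By sibling attribution (R2), Paula Delgado is treated as also owning Leah Delgado's interest in Crosswind Logistics SA, giving 17% + 34% = 51%.
By sibling attribution (R2), Paula Delgado is treated as also owning Leah Delgado's interest in Harbor Partners LP, giving 46% + 6% = 52%.
Chain via Crosswind Logistics SA → Quarry Industries Corp. → Vantage Media Ltd (R3): 51% × 36% × 13% × 58% = 1.384344% of Ridgefield Trust.
Chain via Harbor Partners LP → Cobalt Pharma AG → Halcyon Textiles S.p.A. (R3): 52% × 27% × 94% × 21% = 2.771496% of Ridgefield Trust.
Direct interest in Ridgefield Trust: 8%.
Aggregating (R1): 1.384344% + 2.771496% + 8% = 12.15584%.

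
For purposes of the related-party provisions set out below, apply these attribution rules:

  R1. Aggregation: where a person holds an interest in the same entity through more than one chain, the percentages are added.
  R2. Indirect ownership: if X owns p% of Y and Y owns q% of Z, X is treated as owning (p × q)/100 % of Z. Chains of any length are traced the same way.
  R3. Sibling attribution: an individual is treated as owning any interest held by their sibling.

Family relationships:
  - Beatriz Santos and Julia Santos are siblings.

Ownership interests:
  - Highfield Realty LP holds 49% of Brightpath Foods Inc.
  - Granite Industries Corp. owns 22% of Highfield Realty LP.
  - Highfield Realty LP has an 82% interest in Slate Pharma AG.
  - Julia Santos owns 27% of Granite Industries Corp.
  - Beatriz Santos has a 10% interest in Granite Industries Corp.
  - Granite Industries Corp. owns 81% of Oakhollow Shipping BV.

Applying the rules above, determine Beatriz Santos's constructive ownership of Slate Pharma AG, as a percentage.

6.6748%

By sibling attribution (R3), Beatriz Santos is treated as also owning Julia Santos's interest in Granite Industries Corp, giving 10% + 27% = 37%.
Chain via Granite Industries Corp. → Highfield Realty LP (R2): 37% × 22% × 82% = 6.6748% of Slate Pharma AG.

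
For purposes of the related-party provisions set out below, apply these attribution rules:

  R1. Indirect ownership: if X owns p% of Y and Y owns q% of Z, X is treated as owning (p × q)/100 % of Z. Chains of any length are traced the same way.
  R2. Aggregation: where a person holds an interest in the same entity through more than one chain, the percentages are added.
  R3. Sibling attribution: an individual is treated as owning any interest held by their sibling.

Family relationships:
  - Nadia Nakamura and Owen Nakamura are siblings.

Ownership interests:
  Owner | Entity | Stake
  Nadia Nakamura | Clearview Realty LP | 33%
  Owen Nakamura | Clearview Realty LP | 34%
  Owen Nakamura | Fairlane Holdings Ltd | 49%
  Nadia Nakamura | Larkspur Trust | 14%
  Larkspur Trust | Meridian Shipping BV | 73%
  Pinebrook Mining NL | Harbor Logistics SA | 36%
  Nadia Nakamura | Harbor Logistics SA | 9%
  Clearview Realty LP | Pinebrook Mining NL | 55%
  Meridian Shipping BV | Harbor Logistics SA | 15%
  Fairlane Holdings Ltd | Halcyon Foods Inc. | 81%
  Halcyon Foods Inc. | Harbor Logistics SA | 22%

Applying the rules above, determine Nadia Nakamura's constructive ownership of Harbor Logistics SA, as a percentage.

By sibling attribution (R3), Nadia Nakamura is treated as also owning Owen Nakamura's interest in Clearview Realty LP, giving 33% + 34% = 67%.
By sibling attribution (R3), Nadia Nakamura is treated as owning Owen Nakamura's 49% interest in Fairlane Holdings Ltd.
Chain via Larkspur Trust → Meridian Shipping BV (R1): 14% × 73% × 15% = 1.533% of Harbor Logistics SA.
Chain via Clearview Realty LP → Pinebrook Mining NL (R1): 67% × 55% × 36% = 13.266% of Harbor Logistics SA.
Direct interest in Harbor Logistics SA: 9%.
Chain via Fairlane Holdings Ltd → Halcyon Foods Inc. (R1): 49% × 81% × 22% = 8.7318% of Harbor Logistics SA.
Aggregating (R2): 1.533% + 13.266% + 9% + 8.7318% = 32.5308%.

32.5308%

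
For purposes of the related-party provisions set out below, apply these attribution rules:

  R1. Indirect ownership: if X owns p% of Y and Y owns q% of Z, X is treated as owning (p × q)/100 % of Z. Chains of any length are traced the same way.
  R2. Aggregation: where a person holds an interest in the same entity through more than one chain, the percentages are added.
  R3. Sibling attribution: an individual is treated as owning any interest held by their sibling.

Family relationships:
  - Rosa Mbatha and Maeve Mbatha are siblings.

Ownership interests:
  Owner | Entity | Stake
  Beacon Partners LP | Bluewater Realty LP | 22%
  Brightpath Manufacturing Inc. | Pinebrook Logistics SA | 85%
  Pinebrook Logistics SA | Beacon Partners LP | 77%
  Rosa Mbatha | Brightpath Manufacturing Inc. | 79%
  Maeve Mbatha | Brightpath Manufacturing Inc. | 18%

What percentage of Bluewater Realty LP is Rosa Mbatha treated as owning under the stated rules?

By sibling attribution (R3), Rosa Mbatha is treated as also owning Maeve Mbatha's interest in Brightpath Manufacturing Inc, giving 79% + 18% = 97%.
Chain via Brightpath Manufacturing Inc. → Pinebrook Logistics SA → Beacon Partners LP (R1): 97% × 85% × 77% × 22% = 13.96703% of Bluewater Realty LP.

13.96703%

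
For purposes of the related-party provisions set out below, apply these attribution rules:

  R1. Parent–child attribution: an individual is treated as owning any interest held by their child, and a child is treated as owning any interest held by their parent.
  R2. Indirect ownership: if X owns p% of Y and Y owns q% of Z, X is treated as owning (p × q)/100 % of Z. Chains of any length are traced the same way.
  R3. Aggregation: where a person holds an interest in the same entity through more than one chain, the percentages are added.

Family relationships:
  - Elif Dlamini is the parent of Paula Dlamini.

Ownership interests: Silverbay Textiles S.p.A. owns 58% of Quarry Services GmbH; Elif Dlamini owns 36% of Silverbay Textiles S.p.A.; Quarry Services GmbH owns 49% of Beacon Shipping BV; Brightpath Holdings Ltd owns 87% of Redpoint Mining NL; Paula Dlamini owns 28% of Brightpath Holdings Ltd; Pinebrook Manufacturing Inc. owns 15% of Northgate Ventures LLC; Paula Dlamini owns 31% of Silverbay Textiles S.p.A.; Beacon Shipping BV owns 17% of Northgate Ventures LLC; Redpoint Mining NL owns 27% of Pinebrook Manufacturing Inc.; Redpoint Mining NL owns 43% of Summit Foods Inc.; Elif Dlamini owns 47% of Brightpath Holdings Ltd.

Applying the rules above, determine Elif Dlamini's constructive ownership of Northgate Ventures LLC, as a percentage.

5.879663%

By parent–child attribution (R1), Elif Dlamini is treated as also owning Paula Dlamini's interest in Silverbay Textiles S.p.A, giving 36% + 31% = 67%.
By parent–child attribution (R1), Elif Dlamini is treated as also owning Paula Dlamini's interest in Brightpath Holdings Ltd, giving 47% + 28% = 75%.
Chain via Silverbay Textiles S.p.A. → Quarry Services GmbH → Beacon Shipping BV (R2): 67% × 58% × 49% × 17% = 3.237038% of Northgate Ventures LLC.
Chain via Brightpath Holdings Ltd → Redpoint Mining NL → Pinebrook Manufacturing Inc. (R2): 75% × 87% × 27% × 15% = 2.642625% of Northgate Ventures LLC.
Aggregating (R3): 3.237038% + 2.642625% = 5.879663%.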